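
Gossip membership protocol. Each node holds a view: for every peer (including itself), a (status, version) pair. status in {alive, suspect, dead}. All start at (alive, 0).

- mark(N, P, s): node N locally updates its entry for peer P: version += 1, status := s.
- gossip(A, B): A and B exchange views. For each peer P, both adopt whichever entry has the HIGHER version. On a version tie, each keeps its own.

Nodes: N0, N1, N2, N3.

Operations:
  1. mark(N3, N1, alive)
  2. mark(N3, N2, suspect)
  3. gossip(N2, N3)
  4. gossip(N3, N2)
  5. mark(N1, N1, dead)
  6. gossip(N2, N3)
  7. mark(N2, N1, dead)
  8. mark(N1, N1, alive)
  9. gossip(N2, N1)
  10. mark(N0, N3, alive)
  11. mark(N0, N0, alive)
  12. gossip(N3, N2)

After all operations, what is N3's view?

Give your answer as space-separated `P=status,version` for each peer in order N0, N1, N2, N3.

Op 1: N3 marks N1=alive -> (alive,v1)
Op 2: N3 marks N2=suspect -> (suspect,v1)
Op 3: gossip N2<->N3 -> N2.N0=(alive,v0) N2.N1=(alive,v1) N2.N2=(suspect,v1) N2.N3=(alive,v0) | N3.N0=(alive,v0) N3.N1=(alive,v1) N3.N2=(suspect,v1) N3.N3=(alive,v0)
Op 4: gossip N3<->N2 -> N3.N0=(alive,v0) N3.N1=(alive,v1) N3.N2=(suspect,v1) N3.N3=(alive,v0) | N2.N0=(alive,v0) N2.N1=(alive,v1) N2.N2=(suspect,v1) N2.N3=(alive,v0)
Op 5: N1 marks N1=dead -> (dead,v1)
Op 6: gossip N2<->N3 -> N2.N0=(alive,v0) N2.N1=(alive,v1) N2.N2=(suspect,v1) N2.N3=(alive,v0) | N3.N0=(alive,v0) N3.N1=(alive,v1) N3.N2=(suspect,v1) N3.N3=(alive,v0)
Op 7: N2 marks N1=dead -> (dead,v2)
Op 8: N1 marks N1=alive -> (alive,v2)
Op 9: gossip N2<->N1 -> N2.N0=(alive,v0) N2.N1=(dead,v2) N2.N2=(suspect,v1) N2.N3=(alive,v0) | N1.N0=(alive,v0) N1.N1=(alive,v2) N1.N2=(suspect,v1) N1.N3=(alive,v0)
Op 10: N0 marks N3=alive -> (alive,v1)
Op 11: N0 marks N0=alive -> (alive,v1)
Op 12: gossip N3<->N2 -> N3.N0=(alive,v0) N3.N1=(dead,v2) N3.N2=(suspect,v1) N3.N3=(alive,v0) | N2.N0=(alive,v0) N2.N1=(dead,v2) N2.N2=(suspect,v1) N2.N3=(alive,v0)

Answer: N0=alive,0 N1=dead,2 N2=suspect,1 N3=alive,0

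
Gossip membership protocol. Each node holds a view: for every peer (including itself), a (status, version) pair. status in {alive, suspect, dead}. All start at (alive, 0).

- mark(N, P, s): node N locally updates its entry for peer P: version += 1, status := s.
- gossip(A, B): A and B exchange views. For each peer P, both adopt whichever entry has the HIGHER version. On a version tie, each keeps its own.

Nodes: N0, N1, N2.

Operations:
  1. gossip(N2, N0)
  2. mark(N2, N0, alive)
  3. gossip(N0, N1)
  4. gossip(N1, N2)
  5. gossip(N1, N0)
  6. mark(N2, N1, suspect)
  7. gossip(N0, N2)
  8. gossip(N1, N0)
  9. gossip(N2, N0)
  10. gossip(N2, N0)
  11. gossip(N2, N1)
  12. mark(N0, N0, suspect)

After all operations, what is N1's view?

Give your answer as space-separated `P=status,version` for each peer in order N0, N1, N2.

Answer: N0=alive,1 N1=suspect,1 N2=alive,0

Derivation:
Op 1: gossip N2<->N0 -> N2.N0=(alive,v0) N2.N1=(alive,v0) N2.N2=(alive,v0) | N0.N0=(alive,v0) N0.N1=(alive,v0) N0.N2=(alive,v0)
Op 2: N2 marks N0=alive -> (alive,v1)
Op 3: gossip N0<->N1 -> N0.N0=(alive,v0) N0.N1=(alive,v0) N0.N2=(alive,v0) | N1.N0=(alive,v0) N1.N1=(alive,v0) N1.N2=(alive,v0)
Op 4: gossip N1<->N2 -> N1.N0=(alive,v1) N1.N1=(alive,v0) N1.N2=(alive,v0) | N2.N0=(alive,v1) N2.N1=(alive,v0) N2.N2=(alive,v0)
Op 5: gossip N1<->N0 -> N1.N0=(alive,v1) N1.N1=(alive,v0) N1.N2=(alive,v0) | N0.N0=(alive,v1) N0.N1=(alive,v0) N0.N2=(alive,v0)
Op 6: N2 marks N1=suspect -> (suspect,v1)
Op 7: gossip N0<->N2 -> N0.N0=(alive,v1) N0.N1=(suspect,v1) N0.N2=(alive,v0) | N2.N0=(alive,v1) N2.N1=(suspect,v1) N2.N2=(alive,v0)
Op 8: gossip N1<->N0 -> N1.N0=(alive,v1) N1.N1=(suspect,v1) N1.N2=(alive,v0) | N0.N0=(alive,v1) N0.N1=(suspect,v1) N0.N2=(alive,v0)
Op 9: gossip N2<->N0 -> N2.N0=(alive,v1) N2.N1=(suspect,v1) N2.N2=(alive,v0) | N0.N0=(alive,v1) N0.N1=(suspect,v1) N0.N2=(alive,v0)
Op 10: gossip N2<->N0 -> N2.N0=(alive,v1) N2.N1=(suspect,v1) N2.N2=(alive,v0) | N0.N0=(alive,v1) N0.N1=(suspect,v1) N0.N2=(alive,v0)
Op 11: gossip N2<->N1 -> N2.N0=(alive,v1) N2.N1=(suspect,v1) N2.N2=(alive,v0) | N1.N0=(alive,v1) N1.N1=(suspect,v1) N1.N2=(alive,v0)
Op 12: N0 marks N0=suspect -> (suspect,v2)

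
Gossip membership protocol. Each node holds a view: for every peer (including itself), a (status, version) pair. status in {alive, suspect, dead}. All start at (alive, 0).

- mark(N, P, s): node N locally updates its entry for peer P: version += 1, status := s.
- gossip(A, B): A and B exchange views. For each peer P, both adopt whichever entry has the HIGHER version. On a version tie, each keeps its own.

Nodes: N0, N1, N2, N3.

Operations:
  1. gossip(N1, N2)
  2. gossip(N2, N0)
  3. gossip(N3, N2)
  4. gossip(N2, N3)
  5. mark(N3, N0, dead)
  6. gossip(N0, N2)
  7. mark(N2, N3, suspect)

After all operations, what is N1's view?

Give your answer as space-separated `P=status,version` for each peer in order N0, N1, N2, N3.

Op 1: gossip N1<->N2 -> N1.N0=(alive,v0) N1.N1=(alive,v0) N1.N2=(alive,v0) N1.N3=(alive,v0) | N2.N0=(alive,v0) N2.N1=(alive,v0) N2.N2=(alive,v0) N2.N3=(alive,v0)
Op 2: gossip N2<->N0 -> N2.N0=(alive,v0) N2.N1=(alive,v0) N2.N2=(alive,v0) N2.N3=(alive,v0) | N0.N0=(alive,v0) N0.N1=(alive,v0) N0.N2=(alive,v0) N0.N3=(alive,v0)
Op 3: gossip N3<->N2 -> N3.N0=(alive,v0) N3.N1=(alive,v0) N3.N2=(alive,v0) N3.N3=(alive,v0) | N2.N0=(alive,v0) N2.N1=(alive,v0) N2.N2=(alive,v0) N2.N3=(alive,v0)
Op 4: gossip N2<->N3 -> N2.N0=(alive,v0) N2.N1=(alive,v0) N2.N2=(alive,v0) N2.N3=(alive,v0) | N3.N0=(alive,v0) N3.N1=(alive,v0) N3.N2=(alive,v0) N3.N3=(alive,v0)
Op 5: N3 marks N0=dead -> (dead,v1)
Op 6: gossip N0<->N2 -> N0.N0=(alive,v0) N0.N1=(alive,v0) N0.N2=(alive,v0) N0.N3=(alive,v0) | N2.N0=(alive,v0) N2.N1=(alive,v0) N2.N2=(alive,v0) N2.N3=(alive,v0)
Op 7: N2 marks N3=suspect -> (suspect,v1)

Answer: N0=alive,0 N1=alive,0 N2=alive,0 N3=alive,0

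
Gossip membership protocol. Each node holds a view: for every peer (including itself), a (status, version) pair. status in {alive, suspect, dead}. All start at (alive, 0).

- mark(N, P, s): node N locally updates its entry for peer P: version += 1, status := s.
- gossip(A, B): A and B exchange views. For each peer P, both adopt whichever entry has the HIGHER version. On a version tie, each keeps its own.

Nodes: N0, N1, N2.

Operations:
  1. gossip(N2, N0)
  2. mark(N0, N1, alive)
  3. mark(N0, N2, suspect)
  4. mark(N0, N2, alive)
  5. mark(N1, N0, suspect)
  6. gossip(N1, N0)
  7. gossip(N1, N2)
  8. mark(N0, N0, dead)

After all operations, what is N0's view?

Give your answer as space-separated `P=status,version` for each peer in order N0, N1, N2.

Answer: N0=dead,2 N1=alive,1 N2=alive,2

Derivation:
Op 1: gossip N2<->N0 -> N2.N0=(alive,v0) N2.N1=(alive,v0) N2.N2=(alive,v0) | N0.N0=(alive,v0) N0.N1=(alive,v0) N0.N2=(alive,v0)
Op 2: N0 marks N1=alive -> (alive,v1)
Op 3: N0 marks N2=suspect -> (suspect,v1)
Op 4: N0 marks N2=alive -> (alive,v2)
Op 5: N1 marks N0=suspect -> (suspect,v1)
Op 6: gossip N1<->N0 -> N1.N0=(suspect,v1) N1.N1=(alive,v1) N1.N2=(alive,v2) | N0.N0=(suspect,v1) N0.N1=(alive,v1) N0.N2=(alive,v2)
Op 7: gossip N1<->N2 -> N1.N0=(suspect,v1) N1.N1=(alive,v1) N1.N2=(alive,v2) | N2.N0=(suspect,v1) N2.N1=(alive,v1) N2.N2=(alive,v2)
Op 8: N0 marks N0=dead -> (dead,v2)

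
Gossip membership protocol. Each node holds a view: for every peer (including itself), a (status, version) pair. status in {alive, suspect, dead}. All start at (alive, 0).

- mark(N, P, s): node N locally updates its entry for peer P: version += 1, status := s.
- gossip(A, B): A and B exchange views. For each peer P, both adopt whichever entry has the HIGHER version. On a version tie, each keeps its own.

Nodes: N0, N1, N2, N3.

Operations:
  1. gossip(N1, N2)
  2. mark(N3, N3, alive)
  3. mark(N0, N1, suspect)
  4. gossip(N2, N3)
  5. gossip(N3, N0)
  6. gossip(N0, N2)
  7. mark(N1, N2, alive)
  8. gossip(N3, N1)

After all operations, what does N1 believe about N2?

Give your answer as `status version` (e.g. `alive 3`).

Op 1: gossip N1<->N2 -> N1.N0=(alive,v0) N1.N1=(alive,v0) N1.N2=(alive,v0) N1.N3=(alive,v0) | N2.N0=(alive,v0) N2.N1=(alive,v0) N2.N2=(alive,v0) N2.N3=(alive,v0)
Op 2: N3 marks N3=alive -> (alive,v1)
Op 3: N0 marks N1=suspect -> (suspect,v1)
Op 4: gossip N2<->N3 -> N2.N0=(alive,v0) N2.N1=(alive,v0) N2.N2=(alive,v0) N2.N3=(alive,v1) | N3.N0=(alive,v0) N3.N1=(alive,v0) N3.N2=(alive,v0) N3.N3=(alive,v1)
Op 5: gossip N3<->N0 -> N3.N0=(alive,v0) N3.N1=(suspect,v1) N3.N2=(alive,v0) N3.N3=(alive,v1) | N0.N0=(alive,v0) N0.N1=(suspect,v1) N0.N2=(alive,v0) N0.N3=(alive,v1)
Op 6: gossip N0<->N2 -> N0.N0=(alive,v0) N0.N1=(suspect,v1) N0.N2=(alive,v0) N0.N3=(alive,v1) | N2.N0=(alive,v0) N2.N1=(suspect,v1) N2.N2=(alive,v0) N2.N3=(alive,v1)
Op 7: N1 marks N2=alive -> (alive,v1)
Op 8: gossip N3<->N1 -> N3.N0=(alive,v0) N3.N1=(suspect,v1) N3.N2=(alive,v1) N3.N3=(alive,v1) | N1.N0=(alive,v0) N1.N1=(suspect,v1) N1.N2=(alive,v1) N1.N3=(alive,v1)

Answer: alive 1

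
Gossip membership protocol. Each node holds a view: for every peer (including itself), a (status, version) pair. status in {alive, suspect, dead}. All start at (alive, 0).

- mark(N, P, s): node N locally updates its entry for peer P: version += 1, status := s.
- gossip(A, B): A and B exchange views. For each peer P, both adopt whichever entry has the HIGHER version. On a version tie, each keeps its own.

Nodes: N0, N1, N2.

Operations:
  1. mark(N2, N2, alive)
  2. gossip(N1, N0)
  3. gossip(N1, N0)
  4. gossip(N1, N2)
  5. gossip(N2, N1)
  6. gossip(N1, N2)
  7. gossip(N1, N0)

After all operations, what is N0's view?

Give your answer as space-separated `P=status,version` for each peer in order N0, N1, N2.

Op 1: N2 marks N2=alive -> (alive,v1)
Op 2: gossip N1<->N0 -> N1.N0=(alive,v0) N1.N1=(alive,v0) N1.N2=(alive,v0) | N0.N0=(alive,v0) N0.N1=(alive,v0) N0.N2=(alive,v0)
Op 3: gossip N1<->N0 -> N1.N0=(alive,v0) N1.N1=(alive,v0) N1.N2=(alive,v0) | N0.N0=(alive,v0) N0.N1=(alive,v0) N0.N2=(alive,v0)
Op 4: gossip N1<->N2 -> N1.N0=(alive,v0) N1.N1=(alive,v0) N1.N2=(alive,v1) | N2.N0=(alive,v0) N2.N1=(alive,v0) N2.N2=(alive,v1)
Op 5: gossip N2<->N1 -> N2.N0=(alive,v0) N2.N1=(alive,v0) N2.N2=(alive,v1) | N1.N0=(alive,v0) N1.N1=(alive,v0) N1.N2=(alive,v1)
Op 6: gossip N1<->N2 -> N1.N0=(alive,v0) N1.N1=(alive,v0) N1.N2=(alive,v1) | N2.N0=(alive,v0) N2.N1=(alive,v0) N2.N2=(alive,v1)
Op 7: gossip N1<->N0 -> N1.N0=(alive,v0) N1.N1=(alive,v0) N1.N2=(alive,v1) | N0.N0=(alive,v0) N0.N1=(alive,v0) N0.N2=(alive,v1)

Answer: N0=alive,0 N1=alive,0 N2=alive,1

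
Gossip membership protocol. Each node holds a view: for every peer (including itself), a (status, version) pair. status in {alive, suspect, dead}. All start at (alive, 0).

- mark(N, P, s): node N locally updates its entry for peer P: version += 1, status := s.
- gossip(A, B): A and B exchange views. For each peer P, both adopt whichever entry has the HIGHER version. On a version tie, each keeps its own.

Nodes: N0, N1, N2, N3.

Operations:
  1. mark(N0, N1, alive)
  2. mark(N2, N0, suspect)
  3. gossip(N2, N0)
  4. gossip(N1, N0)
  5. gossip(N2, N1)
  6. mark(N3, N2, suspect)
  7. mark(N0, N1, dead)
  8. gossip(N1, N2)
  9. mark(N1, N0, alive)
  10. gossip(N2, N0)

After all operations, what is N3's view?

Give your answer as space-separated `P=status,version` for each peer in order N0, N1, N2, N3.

Answer: N0=alive,0 N1=alive,0 N2=suspect,1 N3=alive,0

Derivation:
Op 1: N0 marks N1=alive -> (alive,v1)
Op 2: N2 marks N0=suspect -> (suspect,v1)
Op 3: gossip N2<->N0 -> N2.N0=(suspect,v1) N2.N1=(alive,v1) N2.N2=(alive,v0) N2.N3=(alive,v0) | N0.N0=(suspect,v1) N0.N1=(alive,v1) N0.N2=(alive,v0) N0.N3=(alive,v0)
Op 4: gossip N1<->N0 -> N1.N0=(suspect,v1) N1.N1=(alive,v1) N1.N2=(alive,v0) N1.N3=(alive,v0) | N0.N0=(suspect,v1) N0.N1=(alive,v1) N0.N2=(alive,v0) N0.N3=(alive,v0)
Op 5: gossip N2<->N1 -> N2.N0=(suspect,v1) N2.N1=(alive,v1) N2.N2=(alive,v0) N2.N3=(alive,v0) | N1.N0=(suspect,v1) N1.N1=(alive,v1) N1.N2=(alive,v0) N1.N3=(alive,v0)
Op 6: N3 marks N2=suspect -> (suspect,v1)
Op 7: N0 marks N1=dead -> (dead,v2)
Op 8: gossip N1<->N2 -> N1.N0=(suspect,v1) N1.N1=(alive,v1) N1.N2=(alive,v0) N1.N3=(alive,v0) | N2.N0=(suspect,v1) N2.N1=(alive,v1) N2.N2=(alive,v0) N2.N3=(alive,v0)
Op 9: N1 marks N0=alive -> (alive,v2)
Op 10: gossip N2<->N0 -> N2.N0=(suspect,v1) N2.N1=(dead,v2) N2.N2=(alive,v0) N2.N3=(alive,v0) | N0.N0=(suspect,v1) N0.N1=(dead,v2) N0.N2=(alive,v0) N0.N3=(alive,v0)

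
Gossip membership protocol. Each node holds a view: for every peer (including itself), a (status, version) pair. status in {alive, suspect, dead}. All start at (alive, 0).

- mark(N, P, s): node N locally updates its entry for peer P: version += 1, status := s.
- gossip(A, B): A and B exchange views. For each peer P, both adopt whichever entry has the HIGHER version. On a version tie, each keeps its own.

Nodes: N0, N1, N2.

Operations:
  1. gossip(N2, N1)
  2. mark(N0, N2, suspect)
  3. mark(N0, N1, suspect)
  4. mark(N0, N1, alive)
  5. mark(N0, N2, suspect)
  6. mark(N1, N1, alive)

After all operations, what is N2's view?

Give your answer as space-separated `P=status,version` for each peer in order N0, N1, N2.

Op 1: gossip N2<->N1 -> N2.N0=(alive,v0) N2.N1=(alive,v0) N2.N2=(alive,v0) | N1.N0=(alive,v0) N1.N1=(alive,v0) N1.N2=(alive,v0)
Op 2: N0 marks N2=suspect -> (suspect,v1)
Op 3: N0 marks N1=suspect -> (suspect,v1)
Op 4: N0 marks N1=alive -> (alive,v2)
Op 5: N0 marks N2=suspect -> (suspect,v2)
Op 6: N1 marks N1=alive -> (alive,v1)

Answer: N0=alive,0 N1=alive,0 N2=alive,0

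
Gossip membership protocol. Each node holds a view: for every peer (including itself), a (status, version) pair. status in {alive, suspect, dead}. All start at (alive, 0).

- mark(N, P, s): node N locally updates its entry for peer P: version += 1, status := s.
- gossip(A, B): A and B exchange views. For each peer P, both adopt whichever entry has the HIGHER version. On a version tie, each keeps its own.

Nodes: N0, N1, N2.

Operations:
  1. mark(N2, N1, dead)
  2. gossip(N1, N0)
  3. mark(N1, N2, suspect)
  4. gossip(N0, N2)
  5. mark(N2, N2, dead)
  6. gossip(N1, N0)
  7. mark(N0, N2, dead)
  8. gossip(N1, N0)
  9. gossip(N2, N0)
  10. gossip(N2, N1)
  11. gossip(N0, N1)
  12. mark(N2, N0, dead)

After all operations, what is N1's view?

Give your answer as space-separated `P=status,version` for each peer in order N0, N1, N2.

Op 1: N2 marks N1=dead -> (dead,v1)
Op 2: gossip N1<->N0 -> N1.N0=(alive,v0) N1.N1=(alive,v0) N1.N2=(alive,v0) | N0.N0=(alive,v0) N0.N1=(alive,v0) N0.N2=(alive,v0)
Op 3: N1 marks N2=suspect -> (suspect,v1)
Op 4: gossip N0<->N2 -> N0.N0=(alive,v0) N0.N1=(dead,v1) N0.N2=(alive,v0) | N2.N0=(alive,v0) N2.N1=(dead,v1) N2.N2=(alive,v0)
Op 5: N2 marks N2=dead -> (dead,v1)
Op 6: gossip N1<->N0 -> N1.N0=(alive,v0) N1.N1=(dead,v1) N1.N2=(suspect,v1) | N0.N0=(alive,v0) N0.N1=(dead,v1) N0.N2=(suspect,v1)
Op 7: N0 marks N2=dead -> (dead,v2)
Op 8: gossip N1<->N0 -> N1.N0=(alive,v0) N1.N1=(dead,v1) N1.N2=(dead,v2) | N0.N0=(alive,v0) N0.N1=(dead,v1) N0.N2=(dead,v2)
Op 9: gossip N2<->N0 -> N2.N0=(alive,v0) N2.N1=(dead,v1) N2.N2=(dead,v2) | N0.N0=(alive,v0) N0.N1=(dead,v1) N0.N2=(dead,v2)
Op 10: gossip N2<->N1 -> N2.N0=(alive,v0) N2.N1=(dead,v1) N2.N2=(dead,v2) | N1.N0=(alive,v0) N1.N1=(dead,v1) N1.N2=(dead,v2)
Op 11: gossip N0<->N1 -> N0.N0=(alive,v0) N0.N1=(dead,v1) N0.N2=(dead,v2) | N1.N0=(alive,v0) N1.N1=(dead,v1) N1.N2=(dead,v2)
Op 12: N2 marks N0=dead -> (dead,v1)

Answer: N0=alive,0 N1=dead,1 N2=dead,2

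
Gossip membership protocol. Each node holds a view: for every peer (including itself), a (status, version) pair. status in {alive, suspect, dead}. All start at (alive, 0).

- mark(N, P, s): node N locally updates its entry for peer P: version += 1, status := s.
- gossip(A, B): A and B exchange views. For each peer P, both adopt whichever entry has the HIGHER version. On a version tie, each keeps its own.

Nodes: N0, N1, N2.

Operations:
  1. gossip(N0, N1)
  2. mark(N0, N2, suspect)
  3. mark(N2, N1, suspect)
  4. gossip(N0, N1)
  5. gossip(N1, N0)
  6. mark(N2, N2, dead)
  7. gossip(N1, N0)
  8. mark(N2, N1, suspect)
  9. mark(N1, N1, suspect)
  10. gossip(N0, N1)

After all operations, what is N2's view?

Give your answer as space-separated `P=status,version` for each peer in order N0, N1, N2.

Answer: N0=alive,0 N1=suspect,2 N2=dead,1

Derivation:
Op 1: gossip N0<->N1 -> N0.N0=(alive,v0) N0.N1=(alive,v0) N0.N2=(alive,v0) | N1.N0=(alive,v0) N1.N1=(alive,v0) N1.N2=(alive,v0)
Op 2: N0 marks N2=suspect -> (suspect,v1)
Op 3: N2 marks N1=suspect -> (suspect,v1)
Op 4: gossip N0<->N1 -> N0.N0=(alive,v0) N0.N1=(alive,v0) N0.N2=(suspect,v1) | N1.N0=(alive,v0) N1.N1=(alive,v0) N1.N2=(suspect,v1)
Op 5: gossip N1<->N0 -> N1.N0=(alive,v0) N1.N1=(alive,v0) N1.N2=(suspect,v1) | N0.N0=(alive,v0) N0.N1=(alive,v0) N0.N2=(suspect,v1)
Op 6: N2 marks N2=dead -> (dead,v1)
Op 7: gossip N1<->N0 -> N1.N0=(alive,v0) N1.N1=(alive,v0) N1.N2=(suspect,v1) | N0.N0=(alive,v0) N0.N1=(alive,v0) N0.N2=(suspect,v1)
Op 8: N2 marks N1=suspect -> (suspect,v2)
Op 9: N1 marks N1=suspect -> (suspect,v1)
Op 10: gossip N0<->N1 -> N0.N0=(alive,v0) N0.N1=(suspect,v1) N0.N2=(suspect,v1) | N1.N0=(alive,v0) N1.N1=(suspect,v1) N1.N2=(suspect,v1)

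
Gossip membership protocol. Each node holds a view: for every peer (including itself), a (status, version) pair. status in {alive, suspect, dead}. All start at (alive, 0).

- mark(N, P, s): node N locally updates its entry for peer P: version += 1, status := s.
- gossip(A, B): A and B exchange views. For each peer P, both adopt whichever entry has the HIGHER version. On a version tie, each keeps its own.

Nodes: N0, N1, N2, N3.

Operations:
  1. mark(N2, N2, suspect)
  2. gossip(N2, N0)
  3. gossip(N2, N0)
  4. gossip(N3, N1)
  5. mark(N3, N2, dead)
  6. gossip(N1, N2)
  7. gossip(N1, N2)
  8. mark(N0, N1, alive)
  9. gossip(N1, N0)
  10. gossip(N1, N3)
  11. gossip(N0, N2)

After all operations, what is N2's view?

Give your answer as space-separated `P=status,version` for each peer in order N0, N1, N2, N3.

Answer: N0=alive,0 N1=alive,1 N2=suspect,1 N3=alive,0

Derivation:
Op 1: N2 marks N2=suspect -> (suspect,v1)
Op 2: gossip N2<->N0 -> N2.N0=(alive,v0) N2.N1=(alive,v0) N2.N2=(suspect,v1) N2.N3=(alive,v0) | N0.N0=(alive,v0) N0.N1=(alive,v0) N0.N2=(suspect,v1) N0.N3=(alive,v0)
Op 3: gossip N2<->N0 -> N2.N0=(alive,v0) N2.N1=(alive,v0) N2.N2=(suspect,v1) N2.N3=(alive,v0) | N0.N0=(alive,v0) N0.N1=(alive,v0) N0.N2=(suspect,v1) N0.N3=(alive,v0)
Op 4: gossip N3<->N1 -> N3.N0=(alive,v0) N3.N1=(alive,v0) N3.N2=(alive,v0) N3.N3=(alive,v0) | N1.N0=(alive,v0) N1.N1=(alive,v0) N1.N2=(alive,v0) N1.N3=(alive,v0)
Op 5: N3 marks N2=dead -> (dead,v1)
Op 6: gossip N1<->N2 -> N1.N0=(alive,v0) N1.N1=(alive,v0) N1.N2=(suspect,v1) N1.N3=(alive,v0) | N2.N0=(alive,v0) N2.N1=(alive,v0) N2.N2=(suspect,v1) N2.N3=(alive,v0)
Op 7: gossip N1<->N2 -> N1.N0=(alive,v0) N1.N1=(alive,v0) N1.N2=(suspect,v1) N1.N3=(alive,v0) | N2.N0=(alive,v0) N2.N1=(alive,v0) N2.N2=(suspect,v1) N2.N3=(alive,v0)
Op 8: N0 marks N1=alive -> (alive,v1)
Op 9: gossip N1<->N0 -> N1.N0=(alive,v0) N1.N1=(alive,v1) N1.N2=(suspect,v1) N1.N3=(alive,v0) | N0.N0=(alive,v0) N0.N1=(alive,v1) N0.N2=(suspect,v1) N0.N3=(alive,v0)
Op 10: gossip N1<->N3 -> N1.N0=(alive,v0) N1.N1=(alive,v1) N1.N2=(suspect,v1) N1.N3=(alive,v0) | N3.N0=(alive,v0) N3.N1=(alive,v1) N3.N2=(dead,v1) N3.N3=(alive,v0)
Op 11: gossip N0<->N2 -> N0.N0=(alive,v0) N0.N1=(alive,v1) N0.N2=(suspect,v1) N0.N3=(alive,v0) | N2.N0=(alive,v0) N2.N1=(alive,v1) N2.N2=(suspect,v1) N2.N3=(alive,v0)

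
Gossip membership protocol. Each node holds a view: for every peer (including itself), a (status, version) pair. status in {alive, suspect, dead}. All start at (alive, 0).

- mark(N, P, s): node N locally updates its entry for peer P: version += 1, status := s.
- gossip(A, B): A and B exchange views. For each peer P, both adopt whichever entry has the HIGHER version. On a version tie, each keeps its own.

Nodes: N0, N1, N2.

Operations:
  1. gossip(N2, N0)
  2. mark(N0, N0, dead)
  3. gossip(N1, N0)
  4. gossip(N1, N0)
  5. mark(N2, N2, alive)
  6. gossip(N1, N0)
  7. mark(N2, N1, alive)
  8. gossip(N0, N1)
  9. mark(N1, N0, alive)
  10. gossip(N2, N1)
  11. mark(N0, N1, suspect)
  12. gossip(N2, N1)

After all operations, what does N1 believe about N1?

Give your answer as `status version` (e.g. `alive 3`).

Answer: alive 1

Derivation:
Op 1: gossip N2<->N0 -> N2.N0=(alive,v0) N2.N1=(alive,v0) N2.N2=(alive,v0) | N0.N0=(alive,v0) N0.N1=(alive,v0) N0.N2=(alive,v0)
Op 2: N0 marks N0=dead -> (dead,v1)
Op 3: gossip N1<->N0 -> N1.N0=(dead,v1) N1.N1=(alive,v0) N1.N2=(alive,v0) | N0.N0=(dead,v1) N0.N1=(alive,v0) N0.N2=(alive,v0)
Op 4: gossip N1<->N0 -> N1.N0=(dead,v1) N1.N1=(alive,v0) N1.N2=(alive,v0) | N0.N0=(dead,v1) N0.N1=(alive,v0) N0.N2=(alive,v0)
Op 5: N2 marks N2=alive -> (alive,v1)
Op 6: gossip N1<->N0 -> N1.N0=(dead,v1) N1.N1=(alive,v0) N1.N2=(alive,v0) | N0.N0=(dead,v1) N0.N1=(alive,v0) N0.N2=(alive,v0)
Op 7: N2 marks N1=alive -> (alive,v1)
Op 8: gossip N0<->N1 -> N0.N0=(dead,v1) N0.N1=(alive,v0) N0.N2=(alive,v0) | N1.N0=(dead,v1) N1.N1=(alive,v0) N1.N2=(alive,v0)
Op 9: N1 marks N0=alive -> (alive,v2)
Op 10: gossip N2<->N1 -> N2.N0=(alive,v2) N2.N1=(alive,v1) N2.N2=(alive,v1) | N1.N0=(alive,v2) N1.N1=(alive,v1) N1.N2=(alive,v1)
Op 11: N0 marks N1=suspect -> (suspect,v1)
Op 12: gossip N2<->N1 -> N2.N0=(alive,v2) N2.N1=(alive,v1) N2.N2=(alive,v1) | N1.N0=(alive,v2) N1.N1=(alive,v1) N1.N2=(alive,v1)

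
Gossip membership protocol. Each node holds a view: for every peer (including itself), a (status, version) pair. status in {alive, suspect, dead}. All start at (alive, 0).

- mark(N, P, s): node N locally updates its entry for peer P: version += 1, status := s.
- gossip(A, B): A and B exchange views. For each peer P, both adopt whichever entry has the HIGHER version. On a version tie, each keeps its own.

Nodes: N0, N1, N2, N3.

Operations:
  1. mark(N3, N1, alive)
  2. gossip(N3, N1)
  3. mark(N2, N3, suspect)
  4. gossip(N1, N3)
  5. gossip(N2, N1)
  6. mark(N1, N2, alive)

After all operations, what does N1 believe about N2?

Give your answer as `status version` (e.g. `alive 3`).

Op 1: N3 marks N1=alive -> (alive,v1)
Op 2: gossip N3<->N1 -> N3.N0=(alive,v0) N3.N1=(alive,v1) N3.N2=(alive,v0) N3.N3=(alive,v0) | N1.N0=(alive,v0) N1.N1=(alive,v1) N1.N2=(alive,v0) N1.N3=(alive,v0)
Op 3: N2 marks N3=suspect -> (suspect,v1)
Op 4: gossip N1<->N3 -> N1.N0=(alive,v0) N1.N1=(alive,v1) N1.N2=(alive,v0) N1.N3=(alive,v0) | N3.N0=(alive,v0) N3.N1=(alive,v1) N3.N2=(alive,v0) N3.N3=(alive,v0)
Op 5: gossip N2<->N1 -> N2.N0=(alive,v0) N2.N1=(alive,v1) N2.N2=(alive,v0) N2.N3=(suspect,v1) | N1.N0=(alive,v0) N1.N1=(alive,v1) N1.N2=(alive,v0) N1.N3=(suspect,v1)
Op 6: N1 marks N2=alive -> (alive,v1)

Answer: alive 1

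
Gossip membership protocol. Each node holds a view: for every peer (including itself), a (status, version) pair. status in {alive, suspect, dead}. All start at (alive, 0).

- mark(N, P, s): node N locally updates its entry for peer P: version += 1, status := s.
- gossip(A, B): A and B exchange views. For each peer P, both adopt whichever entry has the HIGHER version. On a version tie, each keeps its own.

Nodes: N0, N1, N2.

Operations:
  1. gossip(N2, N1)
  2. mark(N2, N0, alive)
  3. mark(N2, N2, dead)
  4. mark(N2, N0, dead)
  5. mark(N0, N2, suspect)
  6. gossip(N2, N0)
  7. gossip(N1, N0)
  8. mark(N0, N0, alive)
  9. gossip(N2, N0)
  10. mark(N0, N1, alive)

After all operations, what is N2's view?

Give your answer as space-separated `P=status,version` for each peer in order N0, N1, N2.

Answer: N0=alive,3 N1=alive,0 N2=dead,1

Derivation:
Op 1: gossip N2<->N1 -> N2.N0=(alive,v0) N2.N1=(alive,v0) N2.N2=(alive,v0) | N1.N0=(alive,v0) N1.N1=(alive,v0) N1.N2=(alive,v0)
Op 2: N2 marks N0=alive -> (alive,v1)
Op 3: N2 marks N2=dead -> (dead,v1)
Op 4: N2 marks N0=dead -> (dead,v2)
Op 5: N0 marks N2=suspect -> (suspect,v1)
Op 6: gossip N2<->N0 -> N2.N0=(dead,v2) N2.N1=(alive,v0) N2.N2=(dead,v1) | N0.N0=(dead,v2) N0.N1=(alive,v0) N0.N2=(suspect,v1)
Op 7: gossip N1<->N0 -> N1.N0=(dead,v2) N1.N1=(alive,v0) N1.N2=(suspect,v1) | N0.N0=(dead,v2) N0.N1=(alive,v0) N0.N2=(suspect,v1)
Op 8: N0 marks N0=alive -> (alive,v3)
Op 9: gossip N2<->N0 -> N2.N0=(alive,v3) N2.N1=(alive,v0) N2.N2=(dead,v1) | N0.N0=(alive,v3) N0.N1=(alive,v0) N0.N2=(suspect,v1)
Op 10: N0 marks N1=alive -> (alive,v1)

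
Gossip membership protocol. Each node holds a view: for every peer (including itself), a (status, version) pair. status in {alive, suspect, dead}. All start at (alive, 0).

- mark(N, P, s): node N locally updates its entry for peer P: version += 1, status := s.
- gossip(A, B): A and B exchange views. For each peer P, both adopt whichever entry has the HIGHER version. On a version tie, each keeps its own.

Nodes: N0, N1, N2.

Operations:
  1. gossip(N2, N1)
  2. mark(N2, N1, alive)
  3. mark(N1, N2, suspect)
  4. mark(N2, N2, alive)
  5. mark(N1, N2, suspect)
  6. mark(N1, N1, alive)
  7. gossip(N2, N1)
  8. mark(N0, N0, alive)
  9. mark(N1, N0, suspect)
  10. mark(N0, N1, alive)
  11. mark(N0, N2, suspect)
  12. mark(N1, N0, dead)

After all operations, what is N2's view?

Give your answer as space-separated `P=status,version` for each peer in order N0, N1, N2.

Answer: N0=alive,0 N1=alive,1 N2=suspect,2

Derivation:
Op 1: gossip N2<->N1 -> N2.N0=(alive,v0) N2.N1=(alive,v0) N2.N2=(alive,v0) | N1.N0=(alive,v0) N1.N1=(alive,v0) N1.N2=(alive,v0)
Op 2: N2 marks N1=alive -> (alive,v1)
Op 3: N1 marks N2=suspect -> (suspect,v1)
Op 4: N2 marks N2=alive -> (alive,v1)
Op 5: N1 marks N2=suspect -> (suspect,v2)
Op 6: N1 marks N1=alive -> (alive,v1)
Op 7: gossip N2<->N1 -> N2.N0=(alive,v0) N2.N1=(alive,v1) N2.N2=(suspect,v2) | N1.N0=(alive,v0) N1.N1=(alive,v1) N1.N2=(suspect,v2)
Op 8: N0 marks N0=alive -> (alive,v1)
Op 9: N1 marks N0=suspect -> (suspect,v1)
Op 10: N0 marks N1=alive -> (alive,v1)
Op 11: N0 marks N2=suspect -> (suspect,v1)
Op 12: N1 marks N0=dead -> (dead,v2)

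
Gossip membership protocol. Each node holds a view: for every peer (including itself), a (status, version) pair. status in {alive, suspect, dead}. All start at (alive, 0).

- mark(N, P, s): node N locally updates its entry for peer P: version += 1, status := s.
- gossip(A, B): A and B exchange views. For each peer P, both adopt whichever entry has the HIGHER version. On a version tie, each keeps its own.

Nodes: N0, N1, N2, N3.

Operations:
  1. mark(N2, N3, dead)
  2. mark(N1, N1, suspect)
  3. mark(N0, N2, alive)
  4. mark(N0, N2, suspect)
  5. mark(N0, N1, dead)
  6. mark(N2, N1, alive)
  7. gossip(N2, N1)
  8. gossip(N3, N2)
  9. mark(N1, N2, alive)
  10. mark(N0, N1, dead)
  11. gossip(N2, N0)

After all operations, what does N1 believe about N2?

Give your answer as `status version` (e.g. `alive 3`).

Op 1: N2 marks N3=dead -> (dead,v1)
Op 2: N1 marks N1=suspect -> (suspect,v1)
Op 3: N0 marks N2=alive -> (alive,v1)
Op 4: N0 marks N2=suspect -> (suspect,v2)
Op 5: N0 marks N1=dead -> (dead,v1)
Op 6: N2 marks N1=alive -> (alive,v1)
Op 7: gossip N2<->N1 -> N2.N0=(alive,v0) N2.N1=(alive,v1) N2.N2=(alive,v0) N2.N3=(dead,v1) | N1.N0=(alive,v0) N1.N1=(suspect,v1) N1.N2=(alive,v0) N1.N3=(dead,v1)
Op 8: gossip N3<->N2 -> N3.N0=(alive,v0) N3.N1=(alive,v1) N3.N2=(alive,v0) N3.N3=(dead,v1) | N2.N0=(alive,v0) N2.N1=(alive,v1) N2.N2=(alive,v0) N2.N3=(dead,v1)
Op 9: N1 marks N2=alive -> (alive,v1)
Op 10: N0 marks N1=dead -> (dead,v2)
Op 11: gossip N2<->N0 -> N2.N0=(alive,v0) N2.N1=(dead,v2) N2.N2=(suspect,v2) N2.N3=(dead,v1) | N0.N0=(alive,v0) N0.N1=(dead,v2) N0.N2=(suspect,v2) N0.N3=(dead,v1)

Answer: alive 1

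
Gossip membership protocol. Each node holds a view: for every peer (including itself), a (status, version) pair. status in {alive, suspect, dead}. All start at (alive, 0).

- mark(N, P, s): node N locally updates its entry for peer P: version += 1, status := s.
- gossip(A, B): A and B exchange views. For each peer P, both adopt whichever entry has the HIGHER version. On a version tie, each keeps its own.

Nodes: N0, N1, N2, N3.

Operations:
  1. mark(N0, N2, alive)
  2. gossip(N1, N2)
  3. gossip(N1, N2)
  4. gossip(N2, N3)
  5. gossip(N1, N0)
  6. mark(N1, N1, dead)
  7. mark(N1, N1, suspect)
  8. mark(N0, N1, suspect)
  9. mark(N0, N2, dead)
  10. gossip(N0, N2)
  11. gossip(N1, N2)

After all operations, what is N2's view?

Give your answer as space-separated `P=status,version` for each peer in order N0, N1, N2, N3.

Op 1: N0 marks N2=alive -> (alive,v1)
Op 2: gossip N1<->N2 -> N1.N0=(alive,v0) N1.N1=(alive,v0) N1.N2=(alive,v0) N1.N3=(alive,v0) | N2.N0=(alive,v0) N2.N1=(alive,v0) N2.N2=(alive,v0) N2.N3=(alive,v0)
Op 3: gossip N1<->N2 -> N1.N0=(alive,v0) N1.N1=(alive,v0) N1.N2=(alive,v0) N1.N3=(alive,v0) | N2.N0=(alive,v0) N2.N1=(alive,v0) N2.N2=(alive,v0) N2.N3=(alive,v0)
Op 4: gossip N2<->N3 -> N2.N0=(alive,v0) N2.N1=(alive,v0) N2.N2=(alive,v0) N2.N3=(alive,v0) | N3.N0=(alive,v0) N3.N1=(alive,v0) N3.N2=(alive,v0) N3.N3=(alive,v0)
Op 5: gossip N1<->N0 -> N1.N0=(alive,v0) N1.N1=(alive,v0) N1.N2=(alive,v1) N1.N3=(alive,v0) | N0.N0=(alive,v0) N0.N1=(alive,v0) N0.N2=(alive,v1) N0.N3=(alive,v0)
Op 6: N1 marks N1=dead -> (dead,v1)
Op 7: N1 marks N1=suspect -> (suspect,v2)
Op 8: N0 marks N1=suspect -> (suspect,v1)
Op 9: N0 marks N2=dead -> (dead,v2)
Op 10: gossip N0<->N2 -> N0.N0=(alive,v0) N0.N1=(suspect,v1) N0.N2=(dead,v2) N0.N3=(alive,v0) | N2.N0=(alive,v0) N2.N1=(suspect,v1) N2.N2=(dead,v2) N2.N3=(alive,v0)
Op 11: gossip N1<->N2 -> N1.N0=(alive,v0) N1.N1=(suspect,v2) N1.N2=(dead,v2) N1.N3=(alive,v0) | N2.N0=(alive,v0) N2.N1=(suspect,v2) N2.N2=(dead,v2) N2.N3=(alive,v0)

Answer: N0=alive,0 N1=suspect,2 N2=dead,2 N3=alive,0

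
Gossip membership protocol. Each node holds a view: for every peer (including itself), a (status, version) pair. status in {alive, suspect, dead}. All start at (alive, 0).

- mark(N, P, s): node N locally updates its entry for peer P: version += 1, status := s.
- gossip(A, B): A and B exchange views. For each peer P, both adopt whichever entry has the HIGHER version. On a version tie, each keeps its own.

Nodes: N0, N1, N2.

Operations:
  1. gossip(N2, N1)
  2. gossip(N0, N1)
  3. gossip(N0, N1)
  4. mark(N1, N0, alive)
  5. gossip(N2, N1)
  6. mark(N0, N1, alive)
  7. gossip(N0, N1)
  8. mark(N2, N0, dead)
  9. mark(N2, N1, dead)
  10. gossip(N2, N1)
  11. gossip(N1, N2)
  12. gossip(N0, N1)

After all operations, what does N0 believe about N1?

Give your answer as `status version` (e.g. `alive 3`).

Op 1: gossip N2<->N1 -> N2.N0=(alive,v0) N2.N1=(alive,v0) N2.N2=(alive,v0) | N1.N0=(alive,v0) N1.N1=(alive,v0) N1.N2=(alive,v0)
Op 2: gossip N0<->N1 -> N0.N0=(alive,v0) N0.N1=(alive,v0) N0.N2=(alive,v0) | N1.N0=(alive,v0) N1.N1=(alive,v0) N1.N2=(alive,v0)
Op 3: gossip N0<->N1 -> N0.N0=(alive,v0) N0.N1=(alive,v0) N0.N2=(alive,v0) | N1.N0=(alive,v0) N1.N1=(alive,v0) N1.N2=(alive,v0)
Op 4: N1 marks N0=alive -> (alive,v1)
Op 5: gossip N2<->N1 -> N2.N0=(alive,v1) N2.N1=(alive,v0) N2.N2=(alive,v0) | N1.N0=(alive,v1) N1.N1=(alive,v0) N1.N2=(alive,v0)
Op 6: N0 marks N1=alive -> (alive,v1)
Op 7: gossip N0<->N1 -> N0.N0=(alive,v1) N0.N1=(alive,v1) N0.N2=(alive,v0) | N1.N0=(alive,v1) N1.N1=(alive,v1) N1.N2=(alive,v0)
Op 8: N2 marks N0=dead -> (dead,v2)
Op 9: N2 marks N1=dead -> (dead,v1)
Op 10: gossip N2<->N1 -> N2.N0=(dead,v2) N2.N1=(dead,v1) N2.N2=(alive,v0) | N1.N0=(dead,v2) N1.N1=(alive,v1) N1.N2=(alive,v0)
Op 11: gossip N1<->N2 -> N1.N0=(dead,v2) N1.N1=(alive,v1) N1.N2=(alive,v0) | N2.N0=(dead,v2) N2.N1=(dead,v1) N2.N2=(alive,v0)
Op 12: gossip N0<->N1 -> N0.N0=(dead,v2) N0.N1=(alive,v1) N0.N2=(alive,v0) | N1.N0=(dead,v2) N1.N1=(alive,v1) N1.N2=(alive,v0)

Answer: alive 1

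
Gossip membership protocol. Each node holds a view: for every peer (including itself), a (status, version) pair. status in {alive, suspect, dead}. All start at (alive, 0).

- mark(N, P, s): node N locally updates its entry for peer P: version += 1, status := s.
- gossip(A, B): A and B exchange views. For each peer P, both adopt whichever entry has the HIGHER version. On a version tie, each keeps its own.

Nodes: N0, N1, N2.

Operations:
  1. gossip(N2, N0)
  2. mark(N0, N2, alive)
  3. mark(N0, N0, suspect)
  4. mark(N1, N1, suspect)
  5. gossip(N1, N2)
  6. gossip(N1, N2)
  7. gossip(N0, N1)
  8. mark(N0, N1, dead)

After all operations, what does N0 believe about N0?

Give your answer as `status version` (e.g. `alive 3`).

Op 1: gossip N2<->N0 -> N2.N0=(alive,v0) N2.N1=(alive,v0) N2.N2=(alive,v0) | N0.N0=(alive,v0) N0.N1=(alive,v0) N0.N2=(alive,v0)
Op 2: N0 marks N2=alive -> (alive,v1)
Op 3: N0 marks N0=suspect -> (suspect,v1)
Op 4: N1 marks N1=suspect -> (suspect,v1)
Op 5: gossip N1<->N2 -> N1.N0=(alive,v0) N1.N1=(suspect,v1) N1.N2=(alive,v0) | N2.N0=(alive,v0) N2.N1=(suspect,v1) N2.N2=(alive,v0)
Op 6: gossip N1<->N2 -> N1.N0=(alive,v0) N1.N1=(suspect,v1) N1.N2=(alive,v0) | N2.N0=(alive,v0) N2.N1=(suspect,v1) N2.N2=(alive,v0)
Op 7: gossip N0<->N1 -> N0.N0=(suspect,v1) N0.N1=(suspect,v1) N0.N2=(alive,v1) | N1.N0=(suspect,v1) N1.N1=(suspect,v1) N1.N2=(alive,v1)
Op 8: N0 marks N1=dead -> (dead,v2)

Answer: suspect 1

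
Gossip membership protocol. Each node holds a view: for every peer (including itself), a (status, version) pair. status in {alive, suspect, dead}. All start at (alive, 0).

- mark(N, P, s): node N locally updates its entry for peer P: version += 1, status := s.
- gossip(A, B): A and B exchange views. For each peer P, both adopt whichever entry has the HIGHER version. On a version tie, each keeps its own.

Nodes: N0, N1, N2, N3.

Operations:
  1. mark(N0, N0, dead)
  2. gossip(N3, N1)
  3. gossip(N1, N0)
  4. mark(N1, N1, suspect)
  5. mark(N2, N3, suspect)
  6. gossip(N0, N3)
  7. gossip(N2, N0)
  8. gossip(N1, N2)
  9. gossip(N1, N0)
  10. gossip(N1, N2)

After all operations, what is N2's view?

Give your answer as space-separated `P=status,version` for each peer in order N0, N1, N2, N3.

Op 1: N0 marks N0=dead -> (dead,v1)
Op 2: gossip N3<->N1 -> N3.N0=(alive,v0) N3.N1=(alive,v0) N3.N2=(alive,v0) N3.N3=(alive,v0) | N1.N0=(alive,v0) N1.N1=(alive,v0) N1.N2=(alive,v0) N1.N3=(alive,v0)
Op 3: gossip N1<->N0 -> N1.N0=(dead,v1) N1.N1=(alive,v0) N1.N2=(alive,v0) N1.N3=(alive,v0) | N0.N0=(dead,v1) N0.N1=(alive,v0) N0.N2=(alive,v0) N0.N3=(alive,v0)
Op 4: N1 marks N1=suspect -> (suspect,v1)
Op 5: N2 marks N3=suspect -> (suspect,v1)
Op 6: gossip N0<->N3 -> N0.N0=(dead,v1) N0.N1=(alive,v0) N0.N2=(alive,v0) N0.N3=(alive,v0) | N3.N0=(dead,v1) N3.N1=(alive,v0) N3.N2=(alive,v0) N3.N3=(alive,v0)
Op 7: gossip N2<->N0 -> N2.N0=(dead,v1) N2.N1=(alive,v0) N2.N2=(alive,v0) N2.N3=(suspect,v1) | N0.N0=(dead,v1) N0.N1=(alive,v0) N0.N2=(alive,v0) N0.N3=(suspect,v1)
Op 8: gossip N1<->N2 -> N1.N0=(dead,v1) N1.N1=(suspect,v1) N1.N2=(alive,v0) N1.N3=(suspect,v1) | N2.N0=(dead,v1) N2.N1=(suspect,v1) N2.N2=(alive,v0) N2.N3=(suspect,v1)
Op 9: gossip N1<->N0 -> N1.N0=(dead,v1) N1.N1=(suspect,v1) N1.N2=(alive,v0) N1.N3=(suspect,v1) | N0.N0=(dead,v1) N0.N1=(suspect,v1) N0.N2=(alive,v0) N0.N3=(suspect,v1)
Op 10: gossip N1<->N2 -> N1.N0=(dead,v1) N1.N1=(suspect,v1) N1.N2=(alive,v0) N1.N3=(suspect,v1) | N2.N0=(dead,v1) N2.N1=(suspect,v1) N2.N2=(alive,v0) N2.N3=(suspect,v1)

Answer: N0=dead,1 N1=suspect,1 N2=alive,0 N3=suspect,1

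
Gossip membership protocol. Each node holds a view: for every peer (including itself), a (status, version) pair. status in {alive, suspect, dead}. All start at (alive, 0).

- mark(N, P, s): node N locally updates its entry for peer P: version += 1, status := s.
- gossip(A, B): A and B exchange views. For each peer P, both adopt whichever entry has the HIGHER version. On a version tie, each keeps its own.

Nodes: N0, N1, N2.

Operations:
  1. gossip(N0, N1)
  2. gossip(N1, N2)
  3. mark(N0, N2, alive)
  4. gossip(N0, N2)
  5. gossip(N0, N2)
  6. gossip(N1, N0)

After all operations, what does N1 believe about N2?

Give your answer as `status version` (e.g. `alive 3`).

Op 1: gossip N0<->N1 -> N0.N0=(alive,v0) N0.N1=(alive,v0) N0.N2=(alive,v0) | N1.N0=(alive,v0) N1.N1=(alive,v0) N1.N2=(alive,v0)
Op 2: gossip N1<->N2 -> N1.N0=(alive,v0) N1.N1=(alive,v0) N1.N2=(alive,v0) | N2.N0=(alive,v0) N2.N1=(alive,v0) N2.N2=(alive,v0)
Op 3: N0 marks N2=alive -> (alive,v1)
Op 4: gossip N0<->N2 -> N0.N0=(alive,v0) N0.N1=(alive,v0) N0.N2=(alive,v1) | N2.N0=(alive,v0) N2.N1=(alive,v0) N2.N2=(alive,v1)
Op 5: gossip N0<->N2 -> N0.N0=(alive,v0) N0.N1=(alive,v0) N0.N2=(alive,v1) | N2.N0=(alive,v0) N2.N1=(alive,v0) N2.N2=(alive,v1)
Op 6: gossip N1<->N0 -> N1.N0=(alive,v0) N1.N1=(alive,v0) N1.N2=(alive,v1) | N0.N0=(alive,v0) N0.N1=(alive,v0) N0.N2=(alive,v1)

Answer: alive 1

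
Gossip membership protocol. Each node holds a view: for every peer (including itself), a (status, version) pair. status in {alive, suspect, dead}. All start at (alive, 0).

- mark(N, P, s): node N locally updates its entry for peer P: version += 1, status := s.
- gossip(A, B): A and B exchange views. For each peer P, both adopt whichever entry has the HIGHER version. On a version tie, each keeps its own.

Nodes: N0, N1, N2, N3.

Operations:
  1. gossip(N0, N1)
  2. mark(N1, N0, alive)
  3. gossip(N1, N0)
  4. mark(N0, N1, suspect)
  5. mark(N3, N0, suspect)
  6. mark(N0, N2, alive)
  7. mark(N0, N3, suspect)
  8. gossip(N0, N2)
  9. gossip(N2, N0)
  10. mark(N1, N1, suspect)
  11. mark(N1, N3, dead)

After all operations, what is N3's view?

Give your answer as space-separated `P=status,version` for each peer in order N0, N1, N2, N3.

Op 1: gossip N0<->N1 -> N0.N0=(alive,v0) N0.N1=(alive,v0) N0.N2=(alive,v0) N0.N3=(alive,v0) | N1.N0=(alive,v0) N1.N1=(alive,v0) N1.N2=(alive,v0) N1.N3=(alive,v0)
Op 2: N1 marks N0=alive -> (alive,v1)
Op 3: gossip N1<->N0 -> N1.N0=(alive,v1) N1.N1=(alive,v0) N1.N2=(alive,v0) N1.N3=(alive,v0) | N0.N0=(alive,v1) N0.N1=(alive,v0) N0.N2=(alive,v0) N0.N3=(alive,v0)
Op 4: N0 marks N1=suspect -> (suspect,v1)
Op 5: N3 marks N0=suspect -> (suspect,v1)
Op 6: N0 marks N2=alive -> (alive,v1)
Op 7: N0 marks N3=suspect -> (suspect,v1)
Op 8: gossip N0<->N2 -> N0.N0=(alive,v1) N0.N1=(suspect,v1) N0.N2=(alive,v1) N0.N3=(suspect,v1) | N2.N0=(alive,v1) N2.N1=(suspect,v1) N2.N2=(alive,v1) N2.N3=(suspect,v1)
Op 9: gossip N2<->N0 -> N2.N0=(alive,v1) N2.N1=(suspect,v1) N2.N2=(alive,v1) N2.N3=(suspect,v1) | N0.N0=(alive,v1) N0.N1=(suspect,v1) N0.N2=(alive,v1) N0.N3=(suspect,v1)
Op 10: N1 marks N1=suspect -> (suspect,v1)
Op 11: N1 marks N3=dead -> (dead,v1)

Answer: N0=suspect,1 N1=alive,0 N2=alive,0 N3=alive,0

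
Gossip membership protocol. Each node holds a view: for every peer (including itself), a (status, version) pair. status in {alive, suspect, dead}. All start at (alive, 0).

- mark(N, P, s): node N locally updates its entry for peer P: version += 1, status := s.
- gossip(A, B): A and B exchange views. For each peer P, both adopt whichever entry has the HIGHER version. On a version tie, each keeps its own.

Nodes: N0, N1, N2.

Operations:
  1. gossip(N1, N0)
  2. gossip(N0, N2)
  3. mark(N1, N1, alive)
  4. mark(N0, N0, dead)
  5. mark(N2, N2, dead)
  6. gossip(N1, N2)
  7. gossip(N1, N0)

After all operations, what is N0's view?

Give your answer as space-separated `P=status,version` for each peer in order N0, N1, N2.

Op 1: gossip N1<->N0 -> N1.N0=(alive,v0) N1.N1=(alive,v0) N1.N2=(alive,v0) | N0.N0=(alive,v0) N0.N1=(alive,v0) N0.N2=(alive,v0)
Op 2: gossip N0<->N2 -> N0.N0=(alive,v0) N0.N1=(alive,v0) N0.N2=(alive,v0) | N2.N0=(alive,v0) N2.N1=(alive,v0) N2.N2=(alive,v0)
Op 3: N1 marks N1=alive -> (alive,v1)
Op 4: N0 marks N0=dead -> (dead,v1)
Op 5: N2 marks N2=dead -> (dead,v1)
Op 6: gossip N1<->N2 -> N1.N0=(alive,v0) N1.N1=(alive,v1) N1.N2=(dead,v1) | N2.N0=(alive,v0) N2.N1=(alive,v1) N2.N2=(dead,v1)
Op 7: gossip N1<->N0 -> N1.N0=(dead,v1) N1.N1=(alive,v1) N1.N2=(dead,v1) | N0.N0=(dead,v1) N0.N1=(alive,v1) N0.N2=(dead,v1)

Answer: N0=dead,1 N1=alive,1 N2=dead,1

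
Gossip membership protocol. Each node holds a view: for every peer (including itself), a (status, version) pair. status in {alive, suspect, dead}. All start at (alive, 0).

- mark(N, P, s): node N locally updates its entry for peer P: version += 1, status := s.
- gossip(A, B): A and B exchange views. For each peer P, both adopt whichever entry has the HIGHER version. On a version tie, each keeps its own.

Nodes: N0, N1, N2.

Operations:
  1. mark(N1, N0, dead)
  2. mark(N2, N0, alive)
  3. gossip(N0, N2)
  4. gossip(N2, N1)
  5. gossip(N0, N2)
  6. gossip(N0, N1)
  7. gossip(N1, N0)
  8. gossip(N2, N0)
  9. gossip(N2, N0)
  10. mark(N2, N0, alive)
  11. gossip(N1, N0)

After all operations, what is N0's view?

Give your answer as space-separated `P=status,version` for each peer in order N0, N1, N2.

Answer: N0=alive,1 N1=alive,0 N2=alive,0

Derivation:
Op 1: N1 marks N0=dead -> (dead,v1)
Op 2: N2 marks N0=alive -> (alive,v1)
Op 3: gossip N0<->N2 -> N0.N0=(alive,v1) N0.N1=(alive,v0) N0.N2=(alive,v0) | N2.N0=(alive,v1) N2.N1=(alive,v0) N2.N2=(alive,v0)
Op 4: gossip N2<->N1 -> N2.N0=(alive,v1) N2.N1=(alive,v0) N2.N2=(alive,v0) | N1.N0=(dead,v1) N1.N1=(alive,v0) N1.N2=(alive,v0)
Op 5: gossip N0<->N2 -> N0.N0=(alive,v1) N0.N1=(alive,v0) N0.N2=(alive,v0) | N2.N0=(alive,v1) N2.N1=(alive,v0) N2.N2=(alive,v0)
Op 6: gossip N0<->N1 -> N0.N0=(alive,v1) N0.N1=(alive,v0) N0.N2=(alive,v0) | N1.N0=(dead,v1) N1.N1=(alive,v0) N1.N2=(alive,v0)
Op 7: gossip N1<->N0 -> N1.N0=(dead,v1) N1.N1=(alive,v0) N1.N2=(alive,v0) | N0.N0=(alive,v1) N0.N1=(alive,v0) N0.N2=(alive,v0)
Op 8: gossip N2<->N0 -> N2.N0=(alive,v1) N2.N1=(alive,v0) N2.N2=(alive,v0) | N0.N0=(alive,v1) N0.N1=(alive,v0) N0.N2=(alive,v0)
Op 9: gossip N2<->N0 -> N2.N0=(alive,v1) N2.N1=(alive,v0) N2.N2=(alive,v0) | N0.N0=(alive,v1) N0.N1=(alive,v0) N0.N2=(alive,v0)
Op 10: N2 marks N0=alive -> (alive,v2)
Op 11: gossip N1<->N0 -> N1.N0=(dead,v1) N1.N1=(alive,v0) N1.N2=(alive,v0) | N0.N0=(alive,v1) N0.N1=(alive,v0) N0.N2=(alive,v0)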